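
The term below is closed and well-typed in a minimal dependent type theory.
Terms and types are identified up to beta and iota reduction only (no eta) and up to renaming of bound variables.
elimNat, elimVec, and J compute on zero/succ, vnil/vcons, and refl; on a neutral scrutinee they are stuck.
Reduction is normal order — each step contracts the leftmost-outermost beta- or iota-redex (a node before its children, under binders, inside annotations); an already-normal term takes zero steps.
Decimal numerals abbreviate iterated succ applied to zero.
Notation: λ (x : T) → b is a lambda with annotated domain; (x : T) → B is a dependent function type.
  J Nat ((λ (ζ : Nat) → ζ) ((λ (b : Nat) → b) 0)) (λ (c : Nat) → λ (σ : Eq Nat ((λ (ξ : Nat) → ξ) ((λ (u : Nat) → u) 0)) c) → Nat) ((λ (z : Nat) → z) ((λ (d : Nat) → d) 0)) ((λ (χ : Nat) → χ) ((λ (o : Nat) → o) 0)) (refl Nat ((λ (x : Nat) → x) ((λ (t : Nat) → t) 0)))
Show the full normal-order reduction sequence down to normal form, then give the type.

normal-order reduction:
  J Nat ((λ (ζ : Nat) → ζ) ((λ (b : Nat) → b) 0)) (λ (c : Nat) → λ (σ : Eq Nat ((λ (ξ : Nat) → ξ) ((λ (u : Nat) → u) 0)) c) → Nat) ((λ (z : Nat) → z) ((λ (d : Nat) → d) 0)) ((λ (χ : Nat) → χ) ((λ (o : Nat) → o) 0)) (refl Nat ((λ (x : Nat) → x) ((λ (t : Nat) → t) 0)))
  ~> (λ (ζ : Nat) → ζ) ((λ (b : Nat) → b) 0)
  ~> (λ (ζ : Nat) → ζ) 0
  ~> 0
inferred type:
  Nat


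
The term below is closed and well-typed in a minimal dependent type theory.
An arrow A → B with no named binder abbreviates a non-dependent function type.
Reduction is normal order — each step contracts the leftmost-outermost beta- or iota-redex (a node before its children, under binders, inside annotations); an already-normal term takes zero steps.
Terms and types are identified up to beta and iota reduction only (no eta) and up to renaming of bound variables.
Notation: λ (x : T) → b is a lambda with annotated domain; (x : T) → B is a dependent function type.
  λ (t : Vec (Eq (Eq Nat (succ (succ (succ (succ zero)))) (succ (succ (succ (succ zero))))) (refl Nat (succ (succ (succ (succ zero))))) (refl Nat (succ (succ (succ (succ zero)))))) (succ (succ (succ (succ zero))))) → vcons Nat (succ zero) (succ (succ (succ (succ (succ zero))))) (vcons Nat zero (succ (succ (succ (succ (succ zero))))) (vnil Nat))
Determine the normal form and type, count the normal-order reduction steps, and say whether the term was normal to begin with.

normal form:
  λ (t : Vec (Eq (Eq Nat (succ (succ (succ (succ zero)))) (succ (succ (succ (succ zero))))) (refl Nat (succ (succ (succ (succ zero))))) (refl Nat (succ (succ (succ (succ zero)))))) (succ (succ (succ (succ zero))))) → vcons Nat (succ zero) (succ (succ (succ (succ (succ zero))))) (vcons Nat zero (succ (succ (succ (succ (succ zero))))) (vnil Nat))
the term's type:
  Vec (Eq (Eq Nat (succ (succ (succ (succ zero)))) (succ (succ (succ (succ zero))))) (refl Nat (succ (succ (succ (succ zero))))) (refl Nat (succ (succ (succ (succ zero)))))) (succ (succ (succ (succ zero)))) → Vec Nat (succ (succ zero))
reduction steps (normal order): 0
term was already normal: yes


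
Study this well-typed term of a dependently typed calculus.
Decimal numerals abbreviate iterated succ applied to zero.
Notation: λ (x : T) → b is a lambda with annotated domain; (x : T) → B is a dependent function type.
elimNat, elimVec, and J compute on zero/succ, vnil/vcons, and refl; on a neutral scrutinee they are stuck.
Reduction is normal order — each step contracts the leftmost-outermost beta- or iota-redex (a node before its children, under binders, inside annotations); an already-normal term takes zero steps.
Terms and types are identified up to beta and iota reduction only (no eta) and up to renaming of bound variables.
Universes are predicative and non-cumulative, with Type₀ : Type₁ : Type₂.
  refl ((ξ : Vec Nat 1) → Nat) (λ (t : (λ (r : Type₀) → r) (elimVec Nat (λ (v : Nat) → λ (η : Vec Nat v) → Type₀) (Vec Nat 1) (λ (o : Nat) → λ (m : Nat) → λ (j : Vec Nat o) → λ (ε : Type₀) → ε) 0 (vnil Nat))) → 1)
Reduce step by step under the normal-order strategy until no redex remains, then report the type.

reduction (normal order):
  refl ((ξ : Vec Nat 1) → Nat) (λ (t : (λ (r : Type₀) → r) (elimVec Nat (λ (v : Nat) → λ (η : Vec Nat v) → Type₀) (Vec Nat 1) (λ (o : Nat) → λ (m : Nat) → λ (j : Vec Nat o) → λ (ε : Type₀) → ε) 0 (vnil Nat))) → 1)
  ~> refl ((ξ : Vec Nat 1) → Nat) (λ (t : elimVec Nat (λ (r : Nat) → λ (v : Vec Nat r) → Type₀) (Vec Nat 1) (λ (η : Nat) → λ (o : Nat) → λ (m : Vec Nat η) → λ (j : Type₀) → j) 0 (vnil Nat)) → 1)
  ~> refl ((ξ : Vec Nat 1) → Nat) (λ (t : Vec Nat 1) → 1)
inferred type:
  Eq ((ξ : Vec Nat 1) → Nat) (λ (t : Vec Nat 1) → 1) (λ (r : Vec Nat 1) → 1)


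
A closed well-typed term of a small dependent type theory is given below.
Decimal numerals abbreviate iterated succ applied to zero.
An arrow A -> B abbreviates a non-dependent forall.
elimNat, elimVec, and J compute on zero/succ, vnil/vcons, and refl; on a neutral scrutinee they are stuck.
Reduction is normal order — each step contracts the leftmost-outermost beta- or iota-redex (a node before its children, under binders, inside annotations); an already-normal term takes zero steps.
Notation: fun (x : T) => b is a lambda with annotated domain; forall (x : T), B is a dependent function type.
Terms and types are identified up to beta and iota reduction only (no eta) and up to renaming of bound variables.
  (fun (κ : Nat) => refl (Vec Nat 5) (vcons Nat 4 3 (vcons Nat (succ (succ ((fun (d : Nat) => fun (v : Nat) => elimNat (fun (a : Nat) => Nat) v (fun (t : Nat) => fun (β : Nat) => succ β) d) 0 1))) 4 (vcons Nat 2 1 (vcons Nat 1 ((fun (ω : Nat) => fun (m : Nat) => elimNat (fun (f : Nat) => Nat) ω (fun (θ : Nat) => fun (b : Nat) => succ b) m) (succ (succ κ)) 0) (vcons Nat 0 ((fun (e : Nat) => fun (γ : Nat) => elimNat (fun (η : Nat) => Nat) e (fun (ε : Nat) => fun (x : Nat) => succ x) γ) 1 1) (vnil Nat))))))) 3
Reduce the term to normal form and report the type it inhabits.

resulting normal form:
  refl (Vec Nat 5) (vcons Nat 4 3 (vcons Nat 3 4 (vcons Nat 2 1 (vcons Nat 1 5 (vcons Nat 0 2 (vnil Nat))))))
type:
  Eq (Vec Nat 5) (vcons Nat 4 3 (vcons Nat 3 4 (vcons Nat 2 1 (vcons Nat 1 5 (vcons Nat 0 2 (vnil Nat)))))) (vcons Nat 4 3 (vcons Nat 3 4 (vcons Nat 2 1 (vcons Nat 1 5 (vcons Nat 0 2 (vnil Nat))))))
observation: the leftmost-outermost redex is a beta-redex, and normalization takes 13 steps.


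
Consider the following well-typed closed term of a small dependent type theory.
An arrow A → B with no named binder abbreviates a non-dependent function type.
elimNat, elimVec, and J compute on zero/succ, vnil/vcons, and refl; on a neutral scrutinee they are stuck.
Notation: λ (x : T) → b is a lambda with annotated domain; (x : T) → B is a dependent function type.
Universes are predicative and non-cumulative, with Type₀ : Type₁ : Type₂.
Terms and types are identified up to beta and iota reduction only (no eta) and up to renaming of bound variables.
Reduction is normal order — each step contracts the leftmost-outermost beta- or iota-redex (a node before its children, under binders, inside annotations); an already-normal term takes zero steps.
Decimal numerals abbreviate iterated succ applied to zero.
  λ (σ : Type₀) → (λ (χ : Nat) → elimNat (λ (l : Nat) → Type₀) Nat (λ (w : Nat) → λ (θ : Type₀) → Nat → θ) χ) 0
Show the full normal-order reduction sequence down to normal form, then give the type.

normal-order reduction sequence:
  λ (σ : Type₀) → (λ (χ : Nat) → elimNat (λ (l : Nat) → Type₀) Nat (λ (w : Nat) → λ (θ : Type₀) → Nat → θ) χ) 0
  ~> λ (σ : Type₀) → elimNat (λ (χ : Nat) → Type₀) Nat (λ (l : Nat) → λ (w : Type₀) → Nat → w) 0
  ~> λ (σ : Type₀) → Nat
inferred type:
  Type₀ → Type₀


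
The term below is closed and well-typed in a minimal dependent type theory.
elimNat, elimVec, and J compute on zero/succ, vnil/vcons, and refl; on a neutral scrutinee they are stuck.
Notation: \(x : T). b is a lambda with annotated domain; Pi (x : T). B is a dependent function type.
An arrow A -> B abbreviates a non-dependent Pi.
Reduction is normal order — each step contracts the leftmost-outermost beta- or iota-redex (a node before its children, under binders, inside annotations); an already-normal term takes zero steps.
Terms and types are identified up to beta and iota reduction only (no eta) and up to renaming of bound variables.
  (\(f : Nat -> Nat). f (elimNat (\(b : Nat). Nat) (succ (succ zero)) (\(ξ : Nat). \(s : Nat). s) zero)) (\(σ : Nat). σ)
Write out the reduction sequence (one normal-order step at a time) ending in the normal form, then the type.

normal-order reduction:
  (\(f : Nat -> Nat). f (elimNat (\(b : Nat). Nat) (succ (succ zero)) (\(ξ : Nat). \(s : Nat). s) zero)) (\(σ : Nat). σ)
  ~> (\(f : Nat). f) (elimNat (\(b : Nat). Nat) (succ (succ zero)) (\(ξ : Nat). \(s : Nat). s) zero)
  ~> elimNat (\(f : Nat). Nat) (succ (succ zero)) (\(b : Nat). \(ξ : Nat). ξ) zero
  ~> succ (succ zero)
the term's type:
  Nat


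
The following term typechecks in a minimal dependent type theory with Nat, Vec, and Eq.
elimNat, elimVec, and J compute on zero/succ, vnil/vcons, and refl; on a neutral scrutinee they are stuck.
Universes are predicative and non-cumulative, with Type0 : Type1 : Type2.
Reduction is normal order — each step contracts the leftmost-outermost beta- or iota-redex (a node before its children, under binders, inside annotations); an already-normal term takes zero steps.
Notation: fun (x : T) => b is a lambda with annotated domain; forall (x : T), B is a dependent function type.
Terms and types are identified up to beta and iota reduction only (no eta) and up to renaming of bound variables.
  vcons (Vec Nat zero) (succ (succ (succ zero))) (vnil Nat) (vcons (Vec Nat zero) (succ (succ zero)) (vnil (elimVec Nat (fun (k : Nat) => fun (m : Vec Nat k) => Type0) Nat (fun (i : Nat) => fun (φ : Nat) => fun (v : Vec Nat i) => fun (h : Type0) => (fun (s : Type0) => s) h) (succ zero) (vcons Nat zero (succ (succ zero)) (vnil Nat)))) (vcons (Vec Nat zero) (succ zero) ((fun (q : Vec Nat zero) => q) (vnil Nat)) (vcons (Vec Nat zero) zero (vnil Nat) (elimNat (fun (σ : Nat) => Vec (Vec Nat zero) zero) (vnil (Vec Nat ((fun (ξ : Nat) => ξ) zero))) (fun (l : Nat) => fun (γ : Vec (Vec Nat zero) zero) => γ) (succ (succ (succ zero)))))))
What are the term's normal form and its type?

reduced normal form:
  vcons (Vec Nat zero) (succ (succ (succ zero))) (vnil Nat) (vcons (Vec Nat zero) (succ (succ zero)) (vnil Nat) (vcons (Vec Nat zero) (succ zero) (vnil Nat) (vcons (Vec Nat zero) zero (vnil Nat) (vnil (Vec Nat zero)))))
type:
  Vec (Vec Nat zero) (succ (succ (succ (succ zero))))
observation: the first redex contracted is an elimVec iota-redex; the normal form is reached in 19 normal-order steps.


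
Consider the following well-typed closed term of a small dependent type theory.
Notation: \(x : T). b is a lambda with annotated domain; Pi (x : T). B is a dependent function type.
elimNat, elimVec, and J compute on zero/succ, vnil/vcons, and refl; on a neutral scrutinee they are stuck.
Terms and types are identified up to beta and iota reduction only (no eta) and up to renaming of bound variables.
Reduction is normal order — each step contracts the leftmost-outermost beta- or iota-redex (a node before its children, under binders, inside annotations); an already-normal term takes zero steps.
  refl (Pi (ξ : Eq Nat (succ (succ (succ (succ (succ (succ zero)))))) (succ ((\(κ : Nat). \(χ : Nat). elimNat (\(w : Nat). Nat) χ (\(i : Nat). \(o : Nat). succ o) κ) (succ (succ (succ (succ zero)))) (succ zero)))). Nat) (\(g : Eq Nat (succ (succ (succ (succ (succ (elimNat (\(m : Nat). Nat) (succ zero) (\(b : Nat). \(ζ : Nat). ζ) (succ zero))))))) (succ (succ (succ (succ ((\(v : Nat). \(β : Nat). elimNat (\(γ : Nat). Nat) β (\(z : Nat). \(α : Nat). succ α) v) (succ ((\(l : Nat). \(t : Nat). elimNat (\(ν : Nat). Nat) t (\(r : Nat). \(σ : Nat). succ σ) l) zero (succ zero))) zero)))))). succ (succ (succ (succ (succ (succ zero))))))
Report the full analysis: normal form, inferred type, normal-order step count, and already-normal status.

normal form:
  refl (Pi (ξ : Eq Nat (succ (succ (succ (succ (succ (succ zero)))))) (succ (succ (succ (succ (succ (succ zero))))))). Nat) (\(κ : Eq Nat (succ (succ (succ (succ (succ (succ zero)))))) (succ (succ (succ (succ (succ (succ zero))))))). succ (succ (succ (succ (succ (succ zero))))))
inferred type:
  Eq (Pi (ξ : Eq Nat (succ (succ (succ (succ (succ (succ zero)))))) (succ (succ (succ (succ (succ (succ zero))))))). Nat) (\(κ : Eq Nat (succ (succ (succ (succ (succ (succ zero)))))) (succ (succ (succ (succ (succ (succ zero))))))). succ (succ (succ (succ (succ (succ zero)))))) (\(χ : Eq Nat (succ (succ (succ (succ (succ (succ zero)))))) (succ (succ (succ (succ (succ (succ zero))))))). succ (succ (succ (succ (succ (succ zero))))))
normal-order step count: 31
started in normal form: no
first redex: a beta-redex


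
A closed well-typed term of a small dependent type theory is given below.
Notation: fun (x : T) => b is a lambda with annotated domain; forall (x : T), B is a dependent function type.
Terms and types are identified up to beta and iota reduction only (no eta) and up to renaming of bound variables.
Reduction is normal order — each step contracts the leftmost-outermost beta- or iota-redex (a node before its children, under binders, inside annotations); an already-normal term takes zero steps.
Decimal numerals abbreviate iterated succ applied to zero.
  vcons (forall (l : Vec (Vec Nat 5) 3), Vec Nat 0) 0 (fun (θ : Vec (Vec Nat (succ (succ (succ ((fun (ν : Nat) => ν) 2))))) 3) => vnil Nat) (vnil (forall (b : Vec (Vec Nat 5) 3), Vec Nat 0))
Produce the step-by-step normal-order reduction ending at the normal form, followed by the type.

normal-order reduction:
  vcons (forall (l : Vec (Vec Nat 5) 3), Vec Nat 0) 0 (fun (θ : Vec (Vec Nat (succ (succ (succ ((fun (ν : Nat) => ν) 2))))) 3) => vnil Nat) (vnil (forall (b : Vec (Vec Nat 5) 3), Vec Nat 0))
  ~> vcons (forall (l : Vec (Vec Nat 5) 3), Vec Nat 0) 0 (fun (θ : Vec (Vec Nat 5) 3) => vnil Nat) (vnil (forall (ν : Vec (Vec Nat 5) 3), Vec Nat 0))
inferred type:
  Vec (forall (l : Vec (Vec Nat 5) 3), Vec Nat 0) 1


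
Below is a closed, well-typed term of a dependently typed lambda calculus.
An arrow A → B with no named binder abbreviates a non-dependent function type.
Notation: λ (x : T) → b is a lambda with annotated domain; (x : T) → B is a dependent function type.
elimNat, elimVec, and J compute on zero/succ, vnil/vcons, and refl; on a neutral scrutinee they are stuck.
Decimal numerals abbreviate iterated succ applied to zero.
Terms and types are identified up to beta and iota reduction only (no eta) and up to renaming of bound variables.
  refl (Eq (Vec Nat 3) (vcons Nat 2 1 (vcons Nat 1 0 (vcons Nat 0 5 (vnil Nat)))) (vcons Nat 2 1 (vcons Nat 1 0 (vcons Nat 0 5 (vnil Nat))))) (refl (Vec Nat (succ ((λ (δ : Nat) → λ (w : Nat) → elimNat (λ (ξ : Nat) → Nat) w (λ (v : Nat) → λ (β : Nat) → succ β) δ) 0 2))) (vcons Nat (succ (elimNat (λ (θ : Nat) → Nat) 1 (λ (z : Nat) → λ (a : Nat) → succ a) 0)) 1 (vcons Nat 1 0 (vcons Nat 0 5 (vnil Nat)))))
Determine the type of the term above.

inferred type:
  Eq (Eq (Vec Nat 3) (vcons Nat 2 1 (vcons Nat 1 0 (vcons Nat 0 5 (vnil Nat)))) (vcons Nat 2 1 (vcons Nat 1 0 (vcons Nat 0 5 (vnil Nat))))) (refl (Vec Nat 3) (vcons Nat 2 1 (vcons Nat 1 0 (vcons Nat 0 5 (vnil Nat))))) (refl (Vec Nat 3) (vcons Nat 2 1 (vcons Nat 1 0 (vcons Nat 0 5 (vnil Nat)))))


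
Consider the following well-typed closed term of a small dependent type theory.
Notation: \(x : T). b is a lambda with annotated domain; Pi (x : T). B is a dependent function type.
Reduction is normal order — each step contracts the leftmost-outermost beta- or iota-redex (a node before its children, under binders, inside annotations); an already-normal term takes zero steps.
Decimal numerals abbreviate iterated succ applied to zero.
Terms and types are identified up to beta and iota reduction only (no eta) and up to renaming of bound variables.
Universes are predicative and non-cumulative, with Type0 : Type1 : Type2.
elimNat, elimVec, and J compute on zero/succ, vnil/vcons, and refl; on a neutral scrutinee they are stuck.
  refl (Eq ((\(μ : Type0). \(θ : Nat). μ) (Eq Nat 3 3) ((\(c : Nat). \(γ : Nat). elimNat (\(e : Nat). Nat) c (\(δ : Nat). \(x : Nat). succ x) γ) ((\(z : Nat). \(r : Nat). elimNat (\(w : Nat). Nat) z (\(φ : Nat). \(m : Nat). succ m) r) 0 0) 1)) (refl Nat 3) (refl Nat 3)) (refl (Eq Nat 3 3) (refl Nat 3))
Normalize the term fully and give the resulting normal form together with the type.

reduced normal form:
  refl (Eq (Eq Nat 3 3) (refl Nat 3) (refl Nat 3)) (refl (Eq Nat 3 3) (refl Nat 3))
type:
  Eq (Eq (Eq Nat 3 3) (refl Nat 3) (refl Nat 3)) (refl (Eq Nat 3 3) (refl Nat 3)) (refl (Eq Nat 3 3) (refl Nat 3))


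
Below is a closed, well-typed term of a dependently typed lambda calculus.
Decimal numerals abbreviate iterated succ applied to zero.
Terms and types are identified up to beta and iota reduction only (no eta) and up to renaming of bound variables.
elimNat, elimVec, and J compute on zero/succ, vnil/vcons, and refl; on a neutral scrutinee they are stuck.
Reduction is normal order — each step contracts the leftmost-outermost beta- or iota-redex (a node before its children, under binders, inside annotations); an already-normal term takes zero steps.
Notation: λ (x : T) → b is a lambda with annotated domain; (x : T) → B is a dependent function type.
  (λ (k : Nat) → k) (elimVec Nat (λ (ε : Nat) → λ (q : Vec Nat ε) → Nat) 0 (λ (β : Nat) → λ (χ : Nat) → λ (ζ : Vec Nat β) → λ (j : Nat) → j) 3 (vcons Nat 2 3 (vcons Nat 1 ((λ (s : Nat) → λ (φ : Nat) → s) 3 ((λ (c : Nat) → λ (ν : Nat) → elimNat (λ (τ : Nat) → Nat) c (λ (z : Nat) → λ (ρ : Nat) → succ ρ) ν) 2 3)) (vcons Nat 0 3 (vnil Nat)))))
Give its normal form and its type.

reduced normal form:
  0
inferred type:
  Nat


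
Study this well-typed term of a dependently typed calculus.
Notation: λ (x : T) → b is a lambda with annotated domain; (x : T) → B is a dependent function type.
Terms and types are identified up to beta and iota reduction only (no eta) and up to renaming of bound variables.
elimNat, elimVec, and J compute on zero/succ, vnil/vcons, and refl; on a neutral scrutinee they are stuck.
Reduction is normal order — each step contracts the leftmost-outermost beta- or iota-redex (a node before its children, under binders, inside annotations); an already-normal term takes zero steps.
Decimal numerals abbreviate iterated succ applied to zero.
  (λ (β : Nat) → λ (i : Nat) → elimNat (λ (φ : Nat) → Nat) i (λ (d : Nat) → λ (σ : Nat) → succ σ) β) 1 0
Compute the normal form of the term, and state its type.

normal form:
  1
the term's type:
  Nat
observation: the term reaches its normal form after 6 normal-order steps.


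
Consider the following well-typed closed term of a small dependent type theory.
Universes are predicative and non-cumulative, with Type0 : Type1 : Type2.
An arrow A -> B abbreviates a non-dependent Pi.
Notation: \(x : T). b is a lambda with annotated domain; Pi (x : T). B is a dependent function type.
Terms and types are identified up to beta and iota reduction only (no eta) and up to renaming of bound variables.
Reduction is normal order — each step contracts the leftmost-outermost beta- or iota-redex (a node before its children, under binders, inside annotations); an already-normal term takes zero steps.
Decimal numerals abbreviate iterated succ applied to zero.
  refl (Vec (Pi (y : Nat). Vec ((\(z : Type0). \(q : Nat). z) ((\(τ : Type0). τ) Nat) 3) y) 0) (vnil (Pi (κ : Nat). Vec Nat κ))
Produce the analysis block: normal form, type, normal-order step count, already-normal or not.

reduced normal form:
  refl (Vec (Pi (y : Nat). Vec Nat y) 0) (vnil (Pi (z : Nat). Vec Nat z))
the term's type:
  Eq (Vec (Pi (y : Nat). Vec Nat y) 0) (vnil (Pi (z : Nat). Vec Nat z)) (vnil (Pi (q : Nat). Vec Nat q))
steps to reach normal form (normal order): 3
started in normal form: no
first redex: a beta-redex


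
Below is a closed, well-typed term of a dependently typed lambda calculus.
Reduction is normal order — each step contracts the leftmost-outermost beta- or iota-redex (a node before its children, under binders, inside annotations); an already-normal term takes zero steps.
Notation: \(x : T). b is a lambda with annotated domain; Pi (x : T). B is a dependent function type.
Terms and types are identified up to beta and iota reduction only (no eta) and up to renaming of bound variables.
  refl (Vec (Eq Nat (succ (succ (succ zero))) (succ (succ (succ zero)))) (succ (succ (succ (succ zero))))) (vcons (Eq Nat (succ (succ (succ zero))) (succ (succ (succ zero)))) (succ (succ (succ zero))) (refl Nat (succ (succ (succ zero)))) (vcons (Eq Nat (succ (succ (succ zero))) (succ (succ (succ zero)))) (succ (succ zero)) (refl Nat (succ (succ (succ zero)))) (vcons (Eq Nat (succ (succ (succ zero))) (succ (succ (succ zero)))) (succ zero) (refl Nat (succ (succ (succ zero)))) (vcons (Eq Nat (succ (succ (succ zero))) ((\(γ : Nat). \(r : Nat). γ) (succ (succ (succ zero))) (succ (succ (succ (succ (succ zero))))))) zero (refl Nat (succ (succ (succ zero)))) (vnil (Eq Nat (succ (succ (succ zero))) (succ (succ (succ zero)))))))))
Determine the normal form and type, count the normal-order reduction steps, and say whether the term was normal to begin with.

resulting normal form:
  refl (Vec (Eq Nat (succ (succ (succ zero))) (succ (succ (succ zero)))) (succ (succ (succ (succ zero))))) (vcons (Eq Nat (succ (succ (succ zero))) (succ (succ (succ zero)))) (succ (succ (succ zero))) (refl Nat (succ (succ (succ zero)))) (vcons (Eq Nat (succ (succ (succ zero))) (succ (succ (succ zero)))) (succ (succ zero)) (refl Nat (succ (succ (succ zero)))) (vcons (Eq Nat (succ (succ (succ zero))) (succ (succ (succ zero)))) (succ zero) (refl Nat (succ (succ (succ zero)))) (vcons (Eq Nat (succ (succ (succ zero))) (succ (succ (succ zero)))) zero (refl Nat (succ (succ (succ zero)))) (vnil (Eq Nat (succ (succ (succ zero))) (succ (succ (succ zero)))))))))
the term's type:
  Eq (Vec (Eq Nat (succ (succ (succ zero))) (succ (succ (succ zero)))) (succ (succ (succ (succ zero))))) (vcons (Eq Nat (succ (succ (succ zero))) (succ (succ (succ zero)))) (succ (succ (succ zero))) (refl Nat (succ (succ (succ zero)))) (vcons (Eq Nat (succ (succ (succ zero))) (succ (succ (succ zero)))) (succ (succ zero)) (refl Nat (succ (succ (succ zero)))) (vcons (Eq Nat (succ (succ (succ zero))) (succ (succ (succ zero)))) (succ zero) (refl Nat (succ (succ (succ zero)))) (vcons (Eq Nat (succ (succ (succ zero))) (succ (succ (succ zero)))) zero (refl Nat (succ (succ (succ zero)))) (vnil (Eq Nat (succ (succ (succ zero))) (succ (succ (succ zero))))))))) (vcons (Eq Nat (succ (succ (succ zero))) (succ (succ (succ zero)))) (succ (succ (succ zero))) (refl Nat (succ (succ (succ zero)))) (vcons (Eq Nat (succ (succ (succ zero))) (succ (succ (succ zero)))) (succ (succ zero)) (refl Nat (succ (succ (succ zero)))) (vcons (Eq Nat (succ (succ (succ zero))) (succ (succ (succ zero)))) (succ zero) (refl Nat (succ (succ (succ zero)))) (vcons (Eq Nat (succ (succ (succ zero))) (succ (succ (succ zero)))) zero (refl Nat (succ (succ (succ zero)))) (vnil (Eq Nat (succ (succ (succ zero))) (succ (succ (succ zero)))))))))
steps to reach normal form (normal order): 2
already normal: no
first contracted redex: a beta-redex


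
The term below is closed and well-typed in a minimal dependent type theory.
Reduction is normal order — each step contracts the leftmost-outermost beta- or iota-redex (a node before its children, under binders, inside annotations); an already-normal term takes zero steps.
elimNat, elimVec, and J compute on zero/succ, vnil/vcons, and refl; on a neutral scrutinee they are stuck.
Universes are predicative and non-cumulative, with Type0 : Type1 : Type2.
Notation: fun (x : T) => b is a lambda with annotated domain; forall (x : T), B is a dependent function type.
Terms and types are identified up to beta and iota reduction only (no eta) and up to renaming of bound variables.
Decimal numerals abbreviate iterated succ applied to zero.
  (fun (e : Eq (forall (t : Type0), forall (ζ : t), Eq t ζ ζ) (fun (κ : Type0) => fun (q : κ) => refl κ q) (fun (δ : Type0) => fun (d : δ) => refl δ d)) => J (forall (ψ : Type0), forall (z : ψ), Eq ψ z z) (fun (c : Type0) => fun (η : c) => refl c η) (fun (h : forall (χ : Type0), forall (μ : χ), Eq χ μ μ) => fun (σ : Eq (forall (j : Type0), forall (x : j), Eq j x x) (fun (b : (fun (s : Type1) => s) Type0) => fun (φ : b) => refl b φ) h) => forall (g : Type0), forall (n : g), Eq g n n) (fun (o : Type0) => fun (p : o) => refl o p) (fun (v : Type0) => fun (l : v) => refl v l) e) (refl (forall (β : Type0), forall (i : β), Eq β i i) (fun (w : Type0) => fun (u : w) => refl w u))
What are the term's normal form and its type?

resulting normal form:
  fun (e : Type0) => fun (t : e) => refl e t
the term's type:
  forall (e : Type0), forall (t : e), Eq e t t


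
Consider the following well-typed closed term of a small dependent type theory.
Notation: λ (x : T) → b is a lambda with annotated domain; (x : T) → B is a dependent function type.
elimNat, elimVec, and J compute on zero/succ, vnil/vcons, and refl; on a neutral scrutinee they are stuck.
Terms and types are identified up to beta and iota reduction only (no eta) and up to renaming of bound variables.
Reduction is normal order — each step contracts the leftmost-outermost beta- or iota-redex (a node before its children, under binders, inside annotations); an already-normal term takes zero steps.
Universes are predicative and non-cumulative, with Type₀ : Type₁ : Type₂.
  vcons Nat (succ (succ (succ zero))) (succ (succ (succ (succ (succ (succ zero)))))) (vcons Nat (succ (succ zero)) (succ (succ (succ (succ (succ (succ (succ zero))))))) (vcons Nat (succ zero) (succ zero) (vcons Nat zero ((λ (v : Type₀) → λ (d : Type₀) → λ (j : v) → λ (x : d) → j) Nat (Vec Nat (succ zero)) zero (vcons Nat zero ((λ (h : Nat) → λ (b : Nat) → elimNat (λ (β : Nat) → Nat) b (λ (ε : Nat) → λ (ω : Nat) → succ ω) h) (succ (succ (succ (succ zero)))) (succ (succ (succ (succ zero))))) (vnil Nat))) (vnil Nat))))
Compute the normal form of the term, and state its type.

resulting normal form:
  vcons Nat (succ (succ (succ zero))) (succ (succ (succ (succ (succ (succ zero)))))) (vcons Nat (succ (succ zero)) (succ (succ (succ (succ (succ (succ (succ zero))))))) (vcons Nat (succ zero) (succ zero) (vcons Nat zero zero (vnil Nat))))
inferred type:
  Vec Nat (succ (succ (succ (succ zero))))


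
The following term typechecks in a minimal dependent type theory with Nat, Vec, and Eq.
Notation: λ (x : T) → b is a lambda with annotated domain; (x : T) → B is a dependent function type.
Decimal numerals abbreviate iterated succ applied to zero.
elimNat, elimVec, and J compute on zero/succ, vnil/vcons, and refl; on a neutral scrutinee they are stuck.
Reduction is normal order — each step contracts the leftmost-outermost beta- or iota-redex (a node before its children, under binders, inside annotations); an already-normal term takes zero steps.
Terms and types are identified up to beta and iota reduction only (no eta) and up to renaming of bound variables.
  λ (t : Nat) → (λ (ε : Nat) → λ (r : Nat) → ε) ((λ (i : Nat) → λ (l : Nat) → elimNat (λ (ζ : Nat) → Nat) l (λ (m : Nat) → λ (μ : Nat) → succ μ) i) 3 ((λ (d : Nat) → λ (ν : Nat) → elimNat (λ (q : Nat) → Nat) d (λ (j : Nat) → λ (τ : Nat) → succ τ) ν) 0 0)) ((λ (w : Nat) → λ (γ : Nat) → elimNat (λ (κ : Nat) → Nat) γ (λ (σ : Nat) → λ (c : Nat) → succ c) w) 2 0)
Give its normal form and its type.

reduced normal form:
  λ (t : Nat) → 3
inferred type:
  (t : Nat) → Nat


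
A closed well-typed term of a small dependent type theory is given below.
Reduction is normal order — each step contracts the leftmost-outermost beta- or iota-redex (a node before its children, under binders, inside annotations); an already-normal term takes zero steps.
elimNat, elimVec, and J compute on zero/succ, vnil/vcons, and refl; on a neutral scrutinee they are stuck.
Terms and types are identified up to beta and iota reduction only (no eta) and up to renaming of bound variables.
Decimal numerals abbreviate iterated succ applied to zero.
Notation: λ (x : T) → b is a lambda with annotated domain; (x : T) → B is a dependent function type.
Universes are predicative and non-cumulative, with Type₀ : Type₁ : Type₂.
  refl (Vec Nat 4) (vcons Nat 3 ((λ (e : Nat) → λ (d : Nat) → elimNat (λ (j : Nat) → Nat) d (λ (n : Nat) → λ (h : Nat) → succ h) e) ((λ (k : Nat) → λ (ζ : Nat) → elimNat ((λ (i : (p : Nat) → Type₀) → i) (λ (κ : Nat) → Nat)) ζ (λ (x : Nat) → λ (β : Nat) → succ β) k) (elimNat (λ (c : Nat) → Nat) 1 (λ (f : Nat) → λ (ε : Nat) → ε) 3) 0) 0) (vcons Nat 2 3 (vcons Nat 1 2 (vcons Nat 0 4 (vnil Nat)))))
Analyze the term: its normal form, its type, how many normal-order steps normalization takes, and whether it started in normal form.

reduced normal form:
  refl (Vec Nat 4) (vcons Nat 3 1 (vcons Nat 2 3 (vcons Nat 1 2 (vcons Nat 0 4 (vnil Nat)))))
type:
  Eq (Vec Nat 4) (vcons Nat 3 1 (vcons Nat 2 3 (vcons Nat 1 2 (vcons Nat 0 4 (vnil Nat))))) (vcons Nat 3 1 (vcons Nat 2 3 (vcons Nat 1 2 (vcons Nat 0 4 (vnil Nat)))))
reduction steps (normal order): 23
term was already normal: no
first contracted redex: a beta-redex


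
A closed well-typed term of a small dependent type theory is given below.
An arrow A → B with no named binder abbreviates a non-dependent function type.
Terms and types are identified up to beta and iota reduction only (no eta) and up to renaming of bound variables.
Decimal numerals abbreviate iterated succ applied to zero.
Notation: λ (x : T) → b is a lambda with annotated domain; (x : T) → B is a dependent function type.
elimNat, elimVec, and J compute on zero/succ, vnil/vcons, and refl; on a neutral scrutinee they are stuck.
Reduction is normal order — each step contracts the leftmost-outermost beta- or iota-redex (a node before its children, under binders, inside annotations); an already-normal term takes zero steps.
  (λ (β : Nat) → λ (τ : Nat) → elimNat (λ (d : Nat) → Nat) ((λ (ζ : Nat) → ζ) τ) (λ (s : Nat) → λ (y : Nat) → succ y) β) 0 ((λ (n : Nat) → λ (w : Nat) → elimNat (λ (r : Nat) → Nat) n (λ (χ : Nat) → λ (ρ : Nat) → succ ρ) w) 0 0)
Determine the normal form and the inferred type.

normal form:
  0
inferred type:
  Nat


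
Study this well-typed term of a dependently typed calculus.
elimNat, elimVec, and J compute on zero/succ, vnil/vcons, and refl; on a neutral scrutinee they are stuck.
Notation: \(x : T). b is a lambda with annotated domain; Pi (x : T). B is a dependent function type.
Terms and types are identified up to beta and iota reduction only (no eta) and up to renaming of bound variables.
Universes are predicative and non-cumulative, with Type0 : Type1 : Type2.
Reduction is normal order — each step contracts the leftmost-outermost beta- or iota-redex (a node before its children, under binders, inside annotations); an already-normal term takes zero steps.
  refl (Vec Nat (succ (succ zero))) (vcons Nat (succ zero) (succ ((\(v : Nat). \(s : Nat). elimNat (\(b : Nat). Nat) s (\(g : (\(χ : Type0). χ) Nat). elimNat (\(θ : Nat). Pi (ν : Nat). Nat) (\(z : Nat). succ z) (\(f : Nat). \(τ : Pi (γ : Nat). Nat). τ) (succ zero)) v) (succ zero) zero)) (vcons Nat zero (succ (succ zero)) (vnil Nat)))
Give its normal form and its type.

resulting normal form:
  refl (Vec Nat (succ (succ zero))) (vcons Nat (succ zero) (succ (succ zero)) (vcons Nat zero (succ (succ zero)) (vnil Nat)))
inferred type:
  Eq (Vec Nat (succ (succ zero))) (vcons Nat (succ zero) (succ (succ zero)) (vcons Nat zero (succ (succ zero)) (vnil Nat))) (vcons Nat (succ zero) (succ (succ zero)) (vcons Nat zero (succ (succ zero)) (vnil Nat)))


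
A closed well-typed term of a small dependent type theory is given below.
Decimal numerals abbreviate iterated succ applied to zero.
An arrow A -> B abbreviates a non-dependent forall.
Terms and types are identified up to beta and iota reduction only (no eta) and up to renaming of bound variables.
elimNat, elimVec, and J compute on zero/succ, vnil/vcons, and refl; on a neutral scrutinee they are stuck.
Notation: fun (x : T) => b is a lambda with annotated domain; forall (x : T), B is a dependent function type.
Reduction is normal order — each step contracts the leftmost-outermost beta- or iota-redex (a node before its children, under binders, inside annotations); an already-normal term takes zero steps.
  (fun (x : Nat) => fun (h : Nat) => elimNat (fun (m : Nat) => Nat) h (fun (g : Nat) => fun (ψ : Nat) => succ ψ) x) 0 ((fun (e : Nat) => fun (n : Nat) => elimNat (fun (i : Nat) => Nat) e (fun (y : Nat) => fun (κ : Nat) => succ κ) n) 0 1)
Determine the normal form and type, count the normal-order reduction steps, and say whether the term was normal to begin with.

normal form:
  1
inferred type:
  Nat
steps to reach normal form (normal order): 9
already normal: no
first redex: a beta-redex


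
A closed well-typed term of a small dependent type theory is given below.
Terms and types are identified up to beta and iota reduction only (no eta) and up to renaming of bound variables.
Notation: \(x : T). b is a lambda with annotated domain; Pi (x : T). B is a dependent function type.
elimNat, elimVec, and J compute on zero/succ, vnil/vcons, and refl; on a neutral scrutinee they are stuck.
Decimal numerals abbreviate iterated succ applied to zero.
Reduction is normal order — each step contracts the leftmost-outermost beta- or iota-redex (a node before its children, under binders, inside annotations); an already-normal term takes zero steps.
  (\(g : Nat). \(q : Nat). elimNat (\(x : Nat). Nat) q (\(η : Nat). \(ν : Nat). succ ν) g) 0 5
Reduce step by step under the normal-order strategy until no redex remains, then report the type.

reduction (normal order):
  (\(g : Nat). \(q : Nat). elimNat (\(x : Nat). Nat) q (\(η : Nat). \(ν : Nat). succ ν) g) 0 5
  ~> (\(g : Nat). elimNat (\(q : Nat). Nat) g (\(x : Nat). \(η : Nat). succ η) 0) 5
  ~> elimNat (\(g : Nat). Nat) 5 (\(q : Nat). \(x : Nat). succ x) 0
  ~> 5
inferred type:
  Nat


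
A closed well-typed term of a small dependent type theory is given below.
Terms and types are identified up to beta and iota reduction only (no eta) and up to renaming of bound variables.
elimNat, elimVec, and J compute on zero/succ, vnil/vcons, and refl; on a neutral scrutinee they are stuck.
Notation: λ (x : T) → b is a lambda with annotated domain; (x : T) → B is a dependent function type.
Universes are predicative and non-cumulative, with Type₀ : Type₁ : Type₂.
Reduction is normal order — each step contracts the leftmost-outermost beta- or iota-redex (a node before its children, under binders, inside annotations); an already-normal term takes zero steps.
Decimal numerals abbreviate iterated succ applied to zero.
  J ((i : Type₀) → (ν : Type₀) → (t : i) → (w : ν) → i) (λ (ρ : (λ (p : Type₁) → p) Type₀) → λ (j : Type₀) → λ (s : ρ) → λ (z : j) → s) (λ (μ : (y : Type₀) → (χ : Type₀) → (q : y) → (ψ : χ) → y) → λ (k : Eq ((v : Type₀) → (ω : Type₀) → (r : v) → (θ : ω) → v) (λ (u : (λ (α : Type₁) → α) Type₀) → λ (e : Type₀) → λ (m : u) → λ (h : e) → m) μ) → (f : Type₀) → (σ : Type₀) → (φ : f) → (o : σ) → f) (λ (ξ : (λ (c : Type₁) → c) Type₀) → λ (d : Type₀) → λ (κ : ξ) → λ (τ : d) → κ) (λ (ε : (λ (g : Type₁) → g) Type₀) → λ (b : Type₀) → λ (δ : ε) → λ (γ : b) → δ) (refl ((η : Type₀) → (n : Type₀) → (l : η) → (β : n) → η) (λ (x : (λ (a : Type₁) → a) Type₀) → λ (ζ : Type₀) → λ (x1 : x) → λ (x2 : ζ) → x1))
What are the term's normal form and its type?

reduced normal form:
  λ (i : Type₀) → λ (ν : Type₀) → λ (t : i) → λ (w : ν) → t
the term's type:
  (i : Type₀) → (ν : Type₀) → (t : i) → (w : ν) → i


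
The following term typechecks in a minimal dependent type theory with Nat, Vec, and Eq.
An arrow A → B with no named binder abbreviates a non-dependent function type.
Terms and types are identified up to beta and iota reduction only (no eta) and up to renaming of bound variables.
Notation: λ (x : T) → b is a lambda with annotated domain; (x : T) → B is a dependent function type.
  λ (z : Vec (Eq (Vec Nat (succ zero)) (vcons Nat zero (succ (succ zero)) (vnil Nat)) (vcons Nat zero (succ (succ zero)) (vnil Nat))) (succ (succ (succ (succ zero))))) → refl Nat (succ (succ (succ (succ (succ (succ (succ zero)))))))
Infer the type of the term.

type:
  Vec (Eq (Vec Nat (succ zero)) (vcons Nat zero (succ (succ zero)) (vnil Nat)) (vcons Nat zero (succ (succ zero)) (vnil Nat))) (succ (succ (succ (succ zero)))) → Eq Nat (succ (succ (succ (succ (succ (succ (succ zero))))))) (succ (succ (succ (succ (succ (succ (succ zero)))))))


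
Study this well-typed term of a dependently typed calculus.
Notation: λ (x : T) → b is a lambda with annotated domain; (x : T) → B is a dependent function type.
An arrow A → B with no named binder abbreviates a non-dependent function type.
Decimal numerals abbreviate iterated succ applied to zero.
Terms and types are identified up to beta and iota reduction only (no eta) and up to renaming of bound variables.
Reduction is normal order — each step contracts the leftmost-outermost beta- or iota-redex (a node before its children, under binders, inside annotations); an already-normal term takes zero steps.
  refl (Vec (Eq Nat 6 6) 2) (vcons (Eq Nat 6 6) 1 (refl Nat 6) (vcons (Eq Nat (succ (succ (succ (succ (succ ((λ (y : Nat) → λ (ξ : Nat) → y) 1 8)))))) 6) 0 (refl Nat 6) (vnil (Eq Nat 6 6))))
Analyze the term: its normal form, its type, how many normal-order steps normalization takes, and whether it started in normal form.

normal form:
  refl (Vec (Eq Nat 6 6) 2) (vcons (Eq Nat 6 6) 1 (refl Nat 6) (vcons (Eq Nat 6 6) 0 (refl Nat 6) (vnil (Eq Nat 6 6))))
type:
  Eq (Vec (Eq Nat 6 6) 2) (vcons (Eq Nat 6 6) 1 (refl Nat 6) (vcons (Eq Nat 6 6) 0 (refl Nat 6) (vnil (Eq Nat 6 6)))) (vcons (Eq Nat 6 6) 1 (refl Nat 6) (vcons (Eq Nat 6 6) 0 (refl Nat 6) (vnil (Eq Nat 6 6))))
steps to reach normal form (normal order): 2
term was already normal: no
first redex: a beta-redex


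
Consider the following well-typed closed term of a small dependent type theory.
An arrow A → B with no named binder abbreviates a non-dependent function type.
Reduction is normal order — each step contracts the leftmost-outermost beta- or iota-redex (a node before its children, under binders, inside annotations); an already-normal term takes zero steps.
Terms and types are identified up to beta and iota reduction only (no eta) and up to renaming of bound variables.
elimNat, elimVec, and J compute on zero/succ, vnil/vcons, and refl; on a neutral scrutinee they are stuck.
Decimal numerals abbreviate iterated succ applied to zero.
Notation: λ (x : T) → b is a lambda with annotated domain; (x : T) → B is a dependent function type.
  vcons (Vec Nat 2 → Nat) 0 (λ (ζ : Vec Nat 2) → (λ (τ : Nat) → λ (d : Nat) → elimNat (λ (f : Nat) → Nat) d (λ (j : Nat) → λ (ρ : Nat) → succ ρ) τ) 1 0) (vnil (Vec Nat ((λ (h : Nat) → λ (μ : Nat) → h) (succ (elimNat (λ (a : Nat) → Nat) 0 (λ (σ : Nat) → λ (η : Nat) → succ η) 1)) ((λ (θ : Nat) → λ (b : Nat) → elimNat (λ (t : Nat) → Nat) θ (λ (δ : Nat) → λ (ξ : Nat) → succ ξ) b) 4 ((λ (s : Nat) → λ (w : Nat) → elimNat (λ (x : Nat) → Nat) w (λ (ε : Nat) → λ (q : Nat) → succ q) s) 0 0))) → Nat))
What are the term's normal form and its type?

resulting normal form:
  vcons (Vec Nat 2 → Nat) 0 (λ (ζ : Vec Nat 2) → 1) (vnil (Vec Nat 2 → Nat))
inferred type:
  Vec (Vec Nat 2 → Nat) 1
observation: the leftmost-outermost redex is a beta-redex, and normalization takes 12 steps.
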